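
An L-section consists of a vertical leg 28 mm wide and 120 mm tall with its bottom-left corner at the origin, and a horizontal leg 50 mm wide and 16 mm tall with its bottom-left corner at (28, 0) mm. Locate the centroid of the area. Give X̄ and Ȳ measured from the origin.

vertical leg: A = 28 × 120 = 3360.00, centroid at (14.00, 60.00).
horizontal leg: A = 50 × 16 = 800.00, centroid at (53.00, 8.00).
ΣA = 4160.00 mm², ΣAX̄ = 89440.00 mm³, ΣAȲ = 208000.00 mm³.
X̄ = 89440.00/4160.00 = 21.50 mm; Ȳ = 208000.00/4160.00 = 50.00 mm.

X̄ = 21.50 mm, Ȳ = 50.00 mm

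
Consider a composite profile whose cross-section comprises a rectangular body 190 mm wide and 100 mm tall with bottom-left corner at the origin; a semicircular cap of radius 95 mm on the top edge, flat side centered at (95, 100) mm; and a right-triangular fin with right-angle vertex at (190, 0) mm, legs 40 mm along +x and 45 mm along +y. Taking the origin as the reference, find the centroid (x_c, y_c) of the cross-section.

rectangular body: A = 190 × 100 = 19000.00, centroid at (95.00, 50.00).
semicircular top: A = ½π·95² = 14176.44, centroid at (95.00, 140.32).
triangular fin: A = ½·40·45 = 900.00, centroid at (203.33, 15.00).
ΣA = 34076.44 mm²
ΣAx_c = (19000.00)(95.00) + (14176.44)(95.00) + (900.00)(203.33) = 3334761.50 mm³
ΣAy_c = (19000.00)(50.00) + (14176.44)(140.32) + (900.00)(15.00) = 2952727.02 mm³
x_c = 3334761.50 / 34076.44 = 97.86 mm
y_c = 2952727.02 / 34076.44 = 86.65 mm

x_c = 97.86 mm, y_c = 86.65 mm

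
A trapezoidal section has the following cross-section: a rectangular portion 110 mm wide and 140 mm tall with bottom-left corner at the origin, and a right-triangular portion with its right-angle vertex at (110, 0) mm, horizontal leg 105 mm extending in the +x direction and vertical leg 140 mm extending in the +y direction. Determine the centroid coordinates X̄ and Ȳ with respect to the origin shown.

X̄ = 84.08 mm, Ȳ = 62.46 mm

rectangular portion: A = 110 × 140 = 15400.00, centroid at (55.00, 70.00).
triangular portion: A = ½·105·140 = 7350.00, centroid at (145.00, 46.67).
ΣA = 22750.00 mm², ΣAX̄ = 1912750.00 mm³, ΣAȲ = 1421000.00 mm³.
X̄ = 1912750.00/22750.00 = 84.08 mm; Ȳ = 1421000.00/22750.00 = 62.46 mm.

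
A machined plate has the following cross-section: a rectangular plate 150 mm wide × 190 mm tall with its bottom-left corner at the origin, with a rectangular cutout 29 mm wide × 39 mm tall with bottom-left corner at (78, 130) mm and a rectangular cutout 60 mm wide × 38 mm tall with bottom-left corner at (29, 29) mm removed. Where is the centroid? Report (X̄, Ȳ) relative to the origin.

X̄ = 75.67 mm, Ȳ = 96.81 mm

plate: A = 150 × 190 = 28500.00, centroid at (75.00, 95.00).
hole 1: A = −(29 × 39) = -1131.00, centroid at (92.50, 149.50).
hole 2: A = −(60 × 38) = -2280.00, centroid at (59.00, 48.00).
ΣA = 25089.00 mm², ΣAX̄ = 1898362.50 mm³, ΣAȲ = 2428975.50 mm³.
X̄ = 1898362.50/25089.00 = 75.67 mm; Ȳ = 2428975.50/25089.00 = 96.81 mm.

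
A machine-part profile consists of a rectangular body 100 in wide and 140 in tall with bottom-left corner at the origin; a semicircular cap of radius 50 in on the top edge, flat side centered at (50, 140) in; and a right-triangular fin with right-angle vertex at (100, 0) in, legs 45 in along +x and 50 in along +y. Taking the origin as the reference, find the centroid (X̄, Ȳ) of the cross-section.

X̄ = 53.84 in, Ȳ = 85.65 in

Part | A | x̄ᵢ | ȳᵢ | A·x̄ᵢ | A·ȳᵢ
rectangular body | 14000.00 | 50.00 | 70.00 | 700000.00 | 980000.00
semicircular top | 3926.99 | 50.00 | 161.22 | 196349.54 | 633112.05
triangular fin | 1125.00 | 115.00 | 16.67 | 129375.00 | 18750.00
Σ | 19051.99 |  |  | 1025724.54 | 1631862.05
X̄ = 1025724.54 / 19051.99 = 53.84 in
Ȳ = 1631862.05 / 19051.99 = 85.65 in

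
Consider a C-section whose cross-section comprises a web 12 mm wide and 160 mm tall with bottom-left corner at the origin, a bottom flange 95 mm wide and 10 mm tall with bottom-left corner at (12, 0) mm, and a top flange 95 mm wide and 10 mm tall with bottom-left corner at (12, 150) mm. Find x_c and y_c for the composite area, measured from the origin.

x_c = 32.61 mm, y_c = 80.00 mm

Part | A | x̄ᵢ | ȳᵢ | A·x̄ᵢ | A·ȳᵢ
web | 1920.00 | 6.00 | 80.00 | 11520.00 | 153600.00
bottom flange | 950.00 | 59.50 | 5.00 | 56525.00 | 4750.00
top flange | 950.00 | 59.50 | 155.00 | 56525.00 | 147250.00
Σ | 3820.00 |  |  | 124570.00 | 305600.00
x_c = 124570.00 / 3820.00 = 32.61 mm
y_c = 305600.00 / 3820.00 = 80.00 mm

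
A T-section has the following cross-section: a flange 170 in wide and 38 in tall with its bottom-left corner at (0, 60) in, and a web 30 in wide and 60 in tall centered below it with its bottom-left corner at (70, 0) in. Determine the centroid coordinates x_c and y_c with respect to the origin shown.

x_c = 85.00 in, y_c = 68.32 in

web: A = 30 × 60 = 1800.00, centroid at (85.00, 30.00).
flange: A = 170 × 38 = 6460.00, centroid at (85.00, 79.00).
ΣA = 8260.00 in²
ΣAx_c = (1800.00)(85.00) + (6460.00)(85.00) = 702100.00 in³
ΣAy_c = (1800.00)(30.00) + (6460.00)(79.00) = 564340.00 in³
x_c = 702100.00 / 8260.00 = 85.00 in
y_c = 564340.00 / 8260.00 = 68.32 in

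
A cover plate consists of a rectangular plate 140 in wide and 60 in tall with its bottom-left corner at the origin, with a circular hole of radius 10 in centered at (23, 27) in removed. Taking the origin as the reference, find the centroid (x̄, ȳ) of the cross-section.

x̄ = 71.83 in, ȳ = 30.12 in

plate: A = 140 × 60 = 8400.00, centroid at (70.00, 30.00).
hole: A = −π·10² = -314.16, centroid at (23.00, 27.00).
ΣA = 8085.84 in², ΣAx̄ = 580774.34 in³, ΣAȳ = 243517.70 in³.
x̄ = 580774.34/8085.84 = 71.83 in; ȳ = 243517.70/8085.84 = 30.12 in.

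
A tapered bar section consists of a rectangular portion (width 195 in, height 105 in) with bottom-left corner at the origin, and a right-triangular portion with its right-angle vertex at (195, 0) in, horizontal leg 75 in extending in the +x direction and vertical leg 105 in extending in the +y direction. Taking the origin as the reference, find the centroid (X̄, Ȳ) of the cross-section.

X̄ = 117.26 in, Ȳ = 49.68 in

Part | A | x̄ᵢ | ȳᵢ | A·x̄ᵢ | A·ȳᵢ
rectangular portion | 20475.00 | 97.50 | 52.50 | 1996312.50 | 1074937.50
triangular portion | 3937.50 | 220.00 | 35.00 | 866250.00 | 137812.50
Σ | 24412.50 |  |  | 2862562.50 | 1212750.00
X̄ = 2862562.50 / 24412.50 = 117.26 in
Ȳ = 1212750.00 / 24412.50 = 49.68 in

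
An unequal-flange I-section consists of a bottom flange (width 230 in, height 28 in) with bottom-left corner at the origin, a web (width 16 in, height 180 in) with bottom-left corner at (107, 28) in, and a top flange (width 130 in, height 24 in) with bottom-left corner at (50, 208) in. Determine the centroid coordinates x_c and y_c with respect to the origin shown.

Part | A | x̄ᵢ | ȳᵢ | A·x̄ᵢ | A·ȳᵢ
bottom flange | 6440.00 | 115.00 | 14.00 | 740600.00 | 90160.00
web | 2880.00 | 115.00 | 118.00 | 331200.00 | 339840.00
top flange | 3120.00 | 115.00 | 220.00 | 358800.00 | 686400.00
Σ | 12440.00 |  |  | 1430600.00 | 1116400.00
x_c = 1430600.00 / 12440.00 = 115.00 in
y_c = 1116400.00 / 12440.00 = 89.74 in

x_c = 115.00 in, y_c = 89.74 in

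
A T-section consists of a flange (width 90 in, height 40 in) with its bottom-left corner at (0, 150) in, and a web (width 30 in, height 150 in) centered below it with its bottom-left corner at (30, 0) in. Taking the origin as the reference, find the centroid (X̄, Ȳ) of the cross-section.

X̄ = 45.00 in, Ȳ = 117.22 in

Part | A | x̄ᵢ | ȳᵢ | A·x̄ᵢ | A·ȳᵢ
web | 4500.00 | 45.00 | 75.00 | 202500.00 | 337500.00
flange | 3600.00 | 45.00 | 170.00 | 162000.00 | 612000.00
Σ | 8100.00 |  |  | 364500.00 | 949500.00
X̄ = 364500.00 / 8100.00 = 45.00 in
Ȳ = 949500.00 / 8100.00 = 117.22 in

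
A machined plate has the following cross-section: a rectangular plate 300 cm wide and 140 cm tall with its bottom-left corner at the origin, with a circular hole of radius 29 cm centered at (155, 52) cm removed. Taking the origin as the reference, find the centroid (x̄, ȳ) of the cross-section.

x̄ = 149.66 cm, ȳ = 71.21 cm

plate: A = 300 × 140 = 42000.00, centroid at (150.00, 70.00).
hole: A = −π·29² = -2642.08, centroid at (155.00, 52.00).
ΣA = 39357.92 cm², ΣAx̄ = 5890477.69 cm³, ΣAȳ = 2802611.87 cm³.
x̄ = 5890477.69/39357.92 = 149.66 cm; ȳ = 2802611.87/39357.92 = 71.21 cm.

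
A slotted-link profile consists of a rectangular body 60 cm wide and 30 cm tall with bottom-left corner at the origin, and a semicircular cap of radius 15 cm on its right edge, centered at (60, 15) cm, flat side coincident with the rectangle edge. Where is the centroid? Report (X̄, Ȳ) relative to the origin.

X̄ = 35.97 cm, Ȳ = 15.00 cm

rectangular body: A = 60 × 30 = 1800.00, centroid at (30.00, 15.00).
semicircular end: A = ½π·15² = 353.43, centroid at (66.37, 15.00).
ΣA = 2153.43 cm²
ΣAX̄ = (1800.00)(30.00) + (353.43)(66.37) = 77455.75 cm³
ΣAȲ = (1800.00)(15.00) + (353.43)(15.00) = 32301.44 cm³
X̄ = 77455.75 / 2153.43 = 35.97 cm
Ȳ = 32301.44 / 2153.43 = 15.00 cm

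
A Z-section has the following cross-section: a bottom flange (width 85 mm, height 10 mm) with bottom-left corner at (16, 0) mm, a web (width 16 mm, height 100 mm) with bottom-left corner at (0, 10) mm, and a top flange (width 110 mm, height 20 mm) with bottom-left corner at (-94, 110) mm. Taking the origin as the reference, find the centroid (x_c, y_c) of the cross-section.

x_c = -5.01 mm, y_c = 78.33 mm

bottom flange: A = 85 × 10 = 850.00, centroid at (58.50, 5.00).
web: A = 16 × 100 = 1600.00, centroid at (8.00, 60.00).
top flange: A = 110 × 20 = 2200.00, centroid at (-39.00, 120.00).
ΣA = 4650.00 mm², ΣAx_c = -23275.00 mm³, ΣAy_c = 364250.00 mm³.
x_c = -23275.00/4650.00 = -5.01 mm; y_c = 364250.00/4650.00 = 78.33 mm.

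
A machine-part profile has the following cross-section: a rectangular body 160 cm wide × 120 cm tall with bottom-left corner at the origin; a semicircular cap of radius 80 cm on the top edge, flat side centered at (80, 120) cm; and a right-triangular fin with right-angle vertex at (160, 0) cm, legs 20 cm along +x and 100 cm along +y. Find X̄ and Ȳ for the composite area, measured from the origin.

Part | A | x̄ᵢ | ȳᵢ | A·x̄ᵢ | A·ȳᵢ
rectangular body | 19200.00 | 80.00 | 60.00 | 1536000.00 | 1152000.00
semicircular top | 10053.10 | 80.00 | 153.95 | 804247.72 | 1547704.91
triangular fin | 1000.00 | 166.67 | 33.33 | 166666.67 | 33333.33
Σ | 30253.10 |  |  | 2506914.39 | 2733038.25
X̄ = 2506914.39 / 30253.10 = 82.86 cm
Ȳ = 2733038.25 / 30253.10 = 90.34 cm

X̄ = 82.86 cm, Ȳ = 90.34 cm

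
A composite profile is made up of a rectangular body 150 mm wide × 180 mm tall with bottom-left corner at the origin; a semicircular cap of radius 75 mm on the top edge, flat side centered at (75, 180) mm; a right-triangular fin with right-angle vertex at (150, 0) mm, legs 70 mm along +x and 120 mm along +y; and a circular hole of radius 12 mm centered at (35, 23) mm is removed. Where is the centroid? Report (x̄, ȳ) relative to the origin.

Part | A | x̄ᵢ | ȳᵢ | A·x̄ᵢ | A·ȳᵢ
rectangular body | 27000.00 | 75.00 | 90.00 | 2025000.00 | 2430000.00
semicircular top | 8835.73 | 75.00 | 211.83 | 662679.70 | 1871681.28
triangular fin | 4200.00 | 173.33 | 40.00 | 728000.00 | 168000.00
hole | -452.39 | 35.00 | 23.00 | -15833.63 | -10404.95
Σ | 39583.34 |  |  | 3399846.07 | 4459276.33
x̄ = 3399846.07 / 39583.34 = 85.89 mm
ȳ = 4459276.33 / 39583.34 = 112.66 mm

x̄ = 85.89 mm, ȳ = 112.66 mm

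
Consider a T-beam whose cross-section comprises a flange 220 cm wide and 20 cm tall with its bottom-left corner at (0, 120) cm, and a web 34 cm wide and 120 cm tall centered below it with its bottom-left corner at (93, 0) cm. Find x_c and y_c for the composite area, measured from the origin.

x_c = 110.00 cm, y_c = 96.32 cm

web: A = 34 × 120 = 4080.00, centroid at (110.00, 60.00).
flange: A = 220 × 20 = 4400.00, centroid at (110.00, 130.00).
ΣA = 8480.00 cm², ΣAx_c = 932800.00 cm³, ΣAy_c = 816800.00 cm³.
x_c = 932800.00/8480.00 = 110.00 cm; y_c = 816800.00/8480.00 = 96.32 cm.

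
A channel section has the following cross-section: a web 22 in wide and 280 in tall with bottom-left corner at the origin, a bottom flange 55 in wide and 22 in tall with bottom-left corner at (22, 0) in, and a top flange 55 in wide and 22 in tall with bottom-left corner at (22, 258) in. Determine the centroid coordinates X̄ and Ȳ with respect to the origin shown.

web: A = 22 × 280 = 6160.00, centroid at (11.00, 140.00).
bottom flange: A = 55 × 22 = 1210.00, centroid at (49.50, 11.00).
top flange: A = 55 × 22 = 1210.00, centroid at (49.50, 269.00).
ΣA = 8580.00 in², ΣAX̄ = 187550.00 in³, ΣAȲ = 1201200.00 in³.
X̄ = 187550.00/8580.00 = 21.86 in; Ȳ = 1201200.00/8580.00 = 140.00 in.

X̄ = 21.86 in, Ȳ = 140.00 in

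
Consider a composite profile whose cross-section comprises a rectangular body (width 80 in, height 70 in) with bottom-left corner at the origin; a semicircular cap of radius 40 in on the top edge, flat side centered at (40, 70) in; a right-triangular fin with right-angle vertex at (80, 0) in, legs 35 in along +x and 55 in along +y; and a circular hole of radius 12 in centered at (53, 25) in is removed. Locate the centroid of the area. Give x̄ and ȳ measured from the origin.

x̄ = 45.08 in, ȳ = 48.81 in

rectangular body: A = 80 × 70 = 5600.00, centroid at (40.00, 35.00).
semicircular top: A = ½π·40² = 2513.27, centroid at (40.00, 86.98).
triangular fin: A = ½·35·55 = 962.50, centroid at (91.67, 18.33).
hole: A = −π·12² = -452.39, centroid at (53.00, 25.00).
ΣA = 8623.38 in²
ΣAx̄ = (5600.00)(40.00) + (2513.27)(40.00) + (962.50)(91.67) + (-452.39)(53.00) = 388783.50 in³
ΣAȳ = (5600.00)(35.00) + (2513.27)(86.98) + (962.50)(18.33) + (-452.39)(25.00) = 420931.96 in³
x̄ = 388783.50 / 8623.38 = 45.08 in
ȳ = 420931.96 / 8623.38 = 48.81 in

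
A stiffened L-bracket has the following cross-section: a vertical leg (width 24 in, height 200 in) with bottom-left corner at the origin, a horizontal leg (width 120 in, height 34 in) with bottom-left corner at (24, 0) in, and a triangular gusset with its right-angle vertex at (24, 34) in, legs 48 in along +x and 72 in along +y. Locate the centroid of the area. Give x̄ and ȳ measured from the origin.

x̄ = 44.25 in, ȳ = 61.24 in

vertical leg: A = 24 × 200 = 4800.00, centroid at (12.00, 100.00).
horizontal leg: A = 120 × 34 = 4080.00, centroid at (84.00, 17.00).
gusset: A = ½·48·72 = 1728.00, centroid at (40.00, 58.00).
ΣA = 10608.00 in², ΣAx̄ = 469440.00 in³, ΣAȳ = 649584.00 in³.
x̄ = 469440.00/10608.00 = 44.25 in; ȳ = 649584.00/10608.00 = 61.24 in.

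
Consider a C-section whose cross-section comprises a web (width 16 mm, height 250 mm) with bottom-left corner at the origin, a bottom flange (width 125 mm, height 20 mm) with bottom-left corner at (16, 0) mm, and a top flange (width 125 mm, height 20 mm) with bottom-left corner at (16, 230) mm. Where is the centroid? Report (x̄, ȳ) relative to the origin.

Part | A | x̄ᵢ | ȳᵢ | A·x̄ᵢ | A·ȳᵢ
web | 4000.00 | 8.00 | 125.00 | 32000.00 | 500000.00
bottom flange | 2500.00 | 78.50 | 10.00 | 196250.00 | 25000.00
top flange | 2500.00 | 78.50 | 240.00 | 196250.00 | 600000.00
Σ | 9000.00 |  |  | 424500.00 | 1125000.00
x̄ = 424500.00 / 9000.00 = 47.17 mm
ȳ = 1125000.00 / 9000.00 = 125.00 mm

x̄ = 47.17 mm, ȳ = 125.00 mm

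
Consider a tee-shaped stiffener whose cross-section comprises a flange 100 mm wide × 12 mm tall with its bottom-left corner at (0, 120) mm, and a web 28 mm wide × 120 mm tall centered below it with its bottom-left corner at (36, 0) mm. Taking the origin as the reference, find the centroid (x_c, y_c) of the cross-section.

x_c = 50.00 mm, y_c = 77.37 mm

web: A = 28 × 120 = 3360.00, centroid at (50.00, 60.00).
flange: A = 100 × 12 = 1200.00, centroid at (50.00, 126.00).
ΣA = 4560.00 mm²
ΣAx_c = (3360.00)(50.00) + (1200.00)(50.00) = 228000.00 mm³
ΣAy_c = (3360.00)(60.00) + (1200.00)(126.00) = 352800.00 mm³
x_c = 228000.00 / 4560.00 = 50.00 mm
y_c = 352800.00 / 4560.00 = 77.37 mm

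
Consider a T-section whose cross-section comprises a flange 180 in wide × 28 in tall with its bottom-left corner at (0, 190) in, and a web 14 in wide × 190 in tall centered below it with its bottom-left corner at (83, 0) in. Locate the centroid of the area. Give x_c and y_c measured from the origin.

web: A = 14 × 190 = 2660.00, centroid at (90.00, 95.00).
flange: A = 180 × 28 = 5040.00, centroid at (90.00, 204.00).
ΣA = 7700.00 in², ΣAx_c = 693000.00 in³, ΣAy_c = 1280860.00 in³.
x_c = 693000.00/7700.00 = 90.00 in; y_c = 1280860.00/7700.00 = 166.35 in.

x_c = 90.00 in, y_c = 166.35 in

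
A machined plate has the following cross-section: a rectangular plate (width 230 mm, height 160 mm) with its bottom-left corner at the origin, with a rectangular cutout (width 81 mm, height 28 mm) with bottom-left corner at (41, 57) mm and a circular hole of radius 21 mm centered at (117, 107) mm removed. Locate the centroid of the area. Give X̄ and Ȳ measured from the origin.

Part | A | x̄ᵢ | ȳᵢ | A·x̄ᵢ | A·ȳᵢ
plate | 36800.00 | 115.00 | 80.00 | 4232000.00 | 2944000.00
hole 1 | -2268.00 | 81.50 | 71.00 | -184842.00 | -161028.00
hole 2 | -1385.44 | 117.00 | 107.00 | -162096.76 | -148242.33
Σ | 33146.56 |  |  | 3885061.24 | 2634729.67
X̄ = 3885061.24 / 33146.56 = 117.21 mm
Ȳ = 2634729.67 / 33146.56 = 79.49 mm

X̄ = 117.21 mm, Ȳ = 79.49 mm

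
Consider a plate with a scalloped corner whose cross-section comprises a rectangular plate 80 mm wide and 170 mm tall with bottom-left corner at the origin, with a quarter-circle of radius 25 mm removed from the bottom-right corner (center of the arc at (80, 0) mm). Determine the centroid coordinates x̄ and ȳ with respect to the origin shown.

x̄ = 38.90 mm, ȳ = 87.79 mm

plate: A = 80 × 170 = 13600.00, centroid at (40.00, 85.00).
removed quarter-circle: A = −¼π·25² = -490.87, centroid at (69.39, 10.61).
ΣA = 13109.13 mm², ΣAx̄ = 509938.43 mm³, ΣAȳ = 1150791.67 mm³.
x̄ = 509938.43/13109.13 = 38.90 mm; ȳ = 1150791.67/13109.13 = 87.79 mm.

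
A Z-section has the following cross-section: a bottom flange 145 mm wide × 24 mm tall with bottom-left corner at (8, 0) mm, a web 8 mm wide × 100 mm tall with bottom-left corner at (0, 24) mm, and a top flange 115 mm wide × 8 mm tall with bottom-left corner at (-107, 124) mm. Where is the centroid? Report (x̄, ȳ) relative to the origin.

x̄ = 45.73 mm, ȳ = 42.06 mm

Part | A | x̄ᵢ | ȳᵢ | A·x̄ᵢ | A·ȳᵢ
bottom flange | 3480.00 | 80.50 | 12.00 | 280140.00 | 41760.00
web | 800.00 | 4.00 | 74.00 | 3200.00 | 59200.00
top flange | 920.00 | -49.50 | 128.00 | -45540.00 | 117760.00
Σ | 5200.00 |  |  | 237800.00 | 218720.00
x̄ = 237800.00 / 5200.00 = 45.73 mm
ȳ = 218720.00 / 5200.00 = 42.06 mm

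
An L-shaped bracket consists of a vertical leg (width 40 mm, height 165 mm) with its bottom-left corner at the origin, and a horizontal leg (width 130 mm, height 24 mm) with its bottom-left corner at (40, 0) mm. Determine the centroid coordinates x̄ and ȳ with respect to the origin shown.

vertical leg: A = 40 × 165 = 6600.00, centroid at (20.00, 82.50).
horizontal leg: A = 130 × 24 = 3120.00, centroid at (105.00, 12.00).
ΣA = 9720.00 mm², ΣAx̄ = 459600.00 mm³, ΣAȳ = 581940.00 mm³.
x̄ = 459600.00/9720.00 = 47.28 mm; ȳ = 581940.00/9720.00 = 59.87 mm.

x̄ = 47.28 mm, ȳ = 59.87 mm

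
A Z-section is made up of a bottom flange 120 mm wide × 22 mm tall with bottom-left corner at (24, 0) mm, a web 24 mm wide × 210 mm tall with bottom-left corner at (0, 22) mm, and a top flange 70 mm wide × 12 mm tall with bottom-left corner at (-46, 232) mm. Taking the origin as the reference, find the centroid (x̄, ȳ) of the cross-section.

bottom flange: A = 120 × 22 = 2640.00, centroid at (84.00, 11.00).
web: A = 24 × 210 = 5040.00, centroid at (12.00, 127.00).
top flange: A = 70 × 12 = 840.00, centroid at (-11.00, 238.00).
ΣA = 8520.00 mm²
ΣAx̄ = (2640.00)(84.00) + (5040.00)(12.00) + (840.00)(-11.00) = 273000.00 mm³
ΣAȳ = (2640.00)(11.00) + (5040.00)(127.00) + (840.00)(238.00) = 869040.00 mm³
x̄ = 273000.00 / 8520.00 = 32.04 mm
ȳ = 869040.00 / 8520.00 = 102.00 mm

x̄ = 32.04 mm, ȳ = 102.00 mm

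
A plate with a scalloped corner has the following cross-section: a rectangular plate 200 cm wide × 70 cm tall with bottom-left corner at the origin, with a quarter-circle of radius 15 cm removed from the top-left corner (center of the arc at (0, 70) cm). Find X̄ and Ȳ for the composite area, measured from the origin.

X̄ = 101.20 cm, Ȳ = 34.63 cm

plate: A = 200 × 70 = 14000.00, centroid at (100.00, 35.00).
removed quarter-circle: A = −¼π·15² = -176.71, centroid at (6.37, 63.63).
ΣA = 13823.29 cm², ΣAX̄ = 1398875.00 cm³, ΣAȲ = 478754.98 cm³.
X̄ = 1398875.00/13823.29 = 101.20 cm; Ȳ = 478754.98/13823.29 = 34.63 cm.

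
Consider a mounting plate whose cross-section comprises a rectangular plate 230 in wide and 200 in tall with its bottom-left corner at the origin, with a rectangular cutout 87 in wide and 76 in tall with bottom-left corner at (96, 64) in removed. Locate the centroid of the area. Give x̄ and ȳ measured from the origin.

plate: A = 230 × 200 = 46000.00, centroid at (115.00, 100.00).
hole: A = −(87 × 76) = -6612.00, centroid at (139.50, 102.00).
ΣA = 39388.00 in²
ΣAx̄ = (46000.00)(115.00) + (-6612.00)(139.50) = 4367626.00 in³
ΣAȳ = (46000.00)(100.00) + (-6612.00)(102.00) = 3925576.00 in³
x̄ = 4367626.00 / 39388.00 = 110.89 in
ȳ = 3925576.00 / 39388.00 = 99.66 in

x̄ = 110.89 in, ȳ = 99.66 in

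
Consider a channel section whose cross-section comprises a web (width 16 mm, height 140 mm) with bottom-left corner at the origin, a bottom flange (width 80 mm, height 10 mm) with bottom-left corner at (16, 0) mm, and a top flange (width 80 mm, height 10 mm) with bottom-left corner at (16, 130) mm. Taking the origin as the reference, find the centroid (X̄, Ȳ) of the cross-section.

X̄ = 28.00 mm, Ȳ = 70.00 mm

web: A = 16 × 140 = 2240.00, centroid at (8.00, 70.00).
bottom flange: A = 80 × 10 = 800.00, centroid at (56.00, 5.00).
top flange: A = 80 × 10 = 800.00, centroid at (56.00, 135.00).
ΣA = 3840.00 mm²
ΣAX̄ = (2240.00)(8.00) + (800.00)(56.00) + (800.00)(56.00) = 107520.00 mm³
ΣAȲ = (2240.00)(70.00) + (800.00)(5.00) + (800.00)(135.00) = 268800.00 mm³
X̄ = 107520.00 / 3840.00 = 28.00 mm
Ȳ = 268800.00 / 3840.00 = 70.00 mm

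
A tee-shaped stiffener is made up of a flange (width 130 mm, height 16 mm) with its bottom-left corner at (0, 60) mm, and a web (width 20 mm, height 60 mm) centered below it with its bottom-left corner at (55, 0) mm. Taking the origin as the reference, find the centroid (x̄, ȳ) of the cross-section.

web: A = 20 × 60 = 1200.00, centroid at (65.00, 30.00).
flange: A = 130 × 16 = 2080.00, centroid at (65.00, 68.00).
ΣA = 3280.00 mm², ΣAx̄ = 213200.00 mm³, ΣAȳ = 177440.00 mm³.
x̄ = 213200.00/3280.00 = 65.00 mm; ȳ = 177440.00/3280.00 = 54.10 mm.

x̄ = 65.00 mm, ȳ = 54.10 mm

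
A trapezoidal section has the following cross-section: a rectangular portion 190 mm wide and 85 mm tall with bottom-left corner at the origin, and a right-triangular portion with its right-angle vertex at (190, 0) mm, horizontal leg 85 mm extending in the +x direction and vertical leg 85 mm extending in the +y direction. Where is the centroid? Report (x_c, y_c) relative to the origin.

rectangular portion: A = 190 × 85 = 16150.00, centroid at (95.00, 42.50).
triangular portion: A = ½·85·85 = 3612.50, centroid at (218.33, 28.33).
ΣA = 19762.50 mm², ΣAx_c = 2322979.17 mm³, ΣAy_c = 788729.17 mm³.
x_c = 2322979.17/19762.50 = 117.54 mm; y_c = 788729.17/19762.50 = 39.91 mm.

x_c = 117.54 mm, y_c = 39.91 mm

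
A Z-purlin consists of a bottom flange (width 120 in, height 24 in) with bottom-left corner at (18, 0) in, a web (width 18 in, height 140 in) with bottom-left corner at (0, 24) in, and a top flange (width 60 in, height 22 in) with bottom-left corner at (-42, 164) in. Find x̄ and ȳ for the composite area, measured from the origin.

bottom flange: A = 120 × 24 = 2880.00, centroid at (78.00, 12.00).
web: A = 18 × 140 = 2520.00, centroid at (9.00, 94.00).
top flange: A = 60 × 22 = 1320.00, centroid at (-12.00, 175.00).
ΣA = 6720.00 in²
ΣAx̄ = (2880.00)(78.00) + (2520.00)(9.00) + (1320.00)(-12.00) = 231480.00 in³
ΣAȳ = (2880.00)(12.00) + (2520.00)(94.00) + (1320.00)(175.00) = 502440.00 in³
x̄ = 231480.00 / 6720.00 = 34.45 in
ȳ = 502440.00 / 6720.00 = 74.77 in

x̄ = 34.45 in, ȳ = 74.77 in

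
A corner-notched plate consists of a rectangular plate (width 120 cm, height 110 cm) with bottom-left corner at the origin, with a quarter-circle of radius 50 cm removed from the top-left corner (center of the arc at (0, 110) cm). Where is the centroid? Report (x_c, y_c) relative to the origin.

plate: A = 120 × 110 = 13200.00, centroid at (60.00, 55.00).
removed quarter-circle: A = −¼π·50² = -1963.50, centroid at (21.22, 88.78).
ΣA = 11236.50 cm², ΣAx_c = 750333.33 cm³, ΣAy_c = 551682.17 cm³.
x_c = 750333.33/11236.50 = 66.78 cm; y_c = 551682.17/11236.50 = 49.10 cm.

x_c = 66.78 cm, y_c = 49.10 cm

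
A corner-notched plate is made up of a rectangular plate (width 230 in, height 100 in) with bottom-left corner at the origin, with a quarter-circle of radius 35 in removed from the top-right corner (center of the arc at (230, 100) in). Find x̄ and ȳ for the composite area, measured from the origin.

Part | A | x̄ᵢ | ȳᵢ | A·x̄ᵢ | A·ȳᵢ
plate | 23000.00 | 115.00 | 50.00 | 2645000.00 | 1150000.00
removed quarter-circle | -962.11 | 215.15 | 85.15 | -206994.27 | -81919.61
Σ | 22037.89 |  |  | 2438005.73 | 1068080.39
x̄ = 2438005.73 / 22037.89 = 110.63 in
ȳ = 1068080.39 / 22037.89 = 48.47 in

x̄ = 110.63 in, ȳ = 48.47 in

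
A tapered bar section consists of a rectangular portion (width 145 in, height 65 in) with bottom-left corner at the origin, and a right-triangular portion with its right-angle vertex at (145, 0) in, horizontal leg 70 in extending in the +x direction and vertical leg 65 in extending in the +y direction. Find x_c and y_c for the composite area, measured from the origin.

rectangular portion: A = 145 × 65 = 9425.00, centroid at (72.50, 32.50).
triangular portion: A = ½·70·65 = 2275.00, centroid at (168.33, 21.67).
ΣA = 11700.00 in², ΣAx_c = 1066270.83 in³, ΣAy_c = 355604.17 in³.
x_c = 1066270.83/11700.00 = 91.13 in; y_c = 355604.17/11700.00 = 30.39 in.

x_c = 91.13 in, y_c = 30.39 in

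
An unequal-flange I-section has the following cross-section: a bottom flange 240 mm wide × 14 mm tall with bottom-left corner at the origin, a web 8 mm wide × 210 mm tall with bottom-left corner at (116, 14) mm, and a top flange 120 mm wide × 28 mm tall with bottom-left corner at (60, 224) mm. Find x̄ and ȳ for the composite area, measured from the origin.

x̄ = 120.00 mm, ȳ = 121.80 mm

Part | A | x̄ᵢ | ȳᵢ | A·x̄ᵢ | A·ȳᵢ
bottom flange | 3360.00 | 120.00 | 7.00 | 403200.00 | 23520.00
web | 1680.00 | 120.00 | 119.00 | 201600.00 | 199920.00
top flange | 3360.00 | 120.00 | 238.00 | 403200.00 | 799680.00
Σ | 8400.00 |  |  | 1008000.00 | 1023120.00
x̄ = 1008000.00 / 8400.00 = 120.00 mm
ȳ = 1023120.00 / 8400.00 = 121.80 mm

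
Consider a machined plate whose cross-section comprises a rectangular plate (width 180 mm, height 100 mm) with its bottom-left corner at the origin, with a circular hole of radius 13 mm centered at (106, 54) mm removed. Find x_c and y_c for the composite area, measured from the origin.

x_c = 89.51 mm, y_c = 49.88 mm

plate: A = 180 × 100 = 18000.00, centroid at (90.00, 50.00).
hole: A = −π·13² = -530.93, centroid at (106.00, 54.00).
ΣA = 17469.07 mm², ΣAx_c = 1563721.51 mm³, ΣAy_c = 871329.83 mm³.
x_c = 1563721.51/17469.07 = 89.51 mm; y_c = 871329.83/17469.07 = 49.88 mm.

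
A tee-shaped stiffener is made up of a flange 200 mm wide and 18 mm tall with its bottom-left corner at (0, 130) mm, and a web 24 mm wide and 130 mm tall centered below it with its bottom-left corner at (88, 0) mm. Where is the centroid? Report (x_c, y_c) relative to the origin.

Part | A | x̄ᵢ | ȳᵢ | A·x̄ᵢ | A·ȳᵢ
web | 3120.00 | 100.00 | 65.00 | 312000.00 | 202800.00
flange | 3600.00 | 100.00 | 139.00 | 360000.00 | 500400.00
Σ | 6720.00 |  |  | 672000.00 | 703200.00
x_c = 672000.00 / 6720.00 = 100.00 mm
y_c = 703200.00 / 6720.00 = 104.64 mm

x_c = 100.00 mm, y_c = 104.64 mm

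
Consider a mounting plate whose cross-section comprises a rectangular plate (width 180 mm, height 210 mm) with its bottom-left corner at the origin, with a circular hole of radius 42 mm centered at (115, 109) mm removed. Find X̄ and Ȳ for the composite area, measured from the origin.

Part | A | x̄ᵢ | ȳᵢ | A·x̄ᵢ | A·ȳᵢ
plate | 37800.00 | 90.00 | 105.00 | 3402000.00 | 3969000.00
hole | -5541.77 | 115.00 | 109.00 | -637303.49 | -604052.87
Σ | 32258.23 |  |  | 2764696.51 | 3364947.13
X̄ = 2764696.51 / 32258.23 = 85.71 mm
Ȳ = 3364947.13 / 32258.23 = 104.31 mm

X̄ = 85.71 mm, Ȳ = 104.31 mm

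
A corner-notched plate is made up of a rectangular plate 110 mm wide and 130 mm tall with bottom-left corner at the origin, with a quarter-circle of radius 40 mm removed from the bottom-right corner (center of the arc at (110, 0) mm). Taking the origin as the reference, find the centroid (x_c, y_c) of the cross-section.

x_c = 51.34 mm, y_c = 69.63 mm

Part | A | x̄ᵢ | ȳᵢ | A·x̄ᵢ | A·ȳᵢ
plate | 14300.00 | 55.00 | 65.00 | 786500.00 | 929500.00
removed quarter-circle | -1256.64 | 93.02 | 16.98 | -116896.74 | -21333.33
Σ | 13043.36 |  |  | 669603.26 | 908166.67
x_c = 669603.26 / 13043.36 = 51.34 mm
y_c = 908166.67 / 13043.36 = 69.63 mm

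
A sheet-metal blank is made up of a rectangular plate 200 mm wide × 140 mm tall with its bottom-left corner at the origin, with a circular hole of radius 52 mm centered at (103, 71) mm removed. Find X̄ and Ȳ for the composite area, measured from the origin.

plate: A = 200 × 140 = 28000.00, centroid at (100.00, 70.00).
hole: A = −π·52² = -8494.87, centroid at (103.00, 71.00).
ΣA = 19505.13 mm², ΣAX̄ = 1925028.75 mm³, ΣAȲ = 1356864.48 mm³.
X̄ = 1925028.75/19505.13 = 98.69 mm; Ȳ = 1356864.48/19505.13 = 69.56 mm.

X̄ = 98.69 mm, Ȳ = 69.56 mm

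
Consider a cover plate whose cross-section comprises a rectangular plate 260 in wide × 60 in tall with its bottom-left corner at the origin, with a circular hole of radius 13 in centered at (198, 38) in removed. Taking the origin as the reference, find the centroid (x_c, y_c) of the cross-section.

x_c = 127.60 in, y_c = 29.72 in

plate: A = 260 × 60 = 15600.00, centroid at (130.00, 30.00).
hole: A = −π·13² = -530.93, centroid at (198.00, 38.00).
ΣA = 15069.07 in², ΣAx_c = 1922876.03 in³, ΣAy_c = 447824.69 in³.
x_c = 1922876.03/15069.07 = 127.60 in; y_c = 447824.69/15069.07 = 29.72 in.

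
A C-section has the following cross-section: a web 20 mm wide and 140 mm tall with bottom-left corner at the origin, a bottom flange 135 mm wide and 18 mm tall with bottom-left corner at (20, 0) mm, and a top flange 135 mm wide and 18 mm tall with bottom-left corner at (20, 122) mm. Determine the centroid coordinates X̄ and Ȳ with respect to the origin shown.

web: A = 20 × 140 = 2800.00, centroid at (10.00, 70.00).
bottom flange: A = 135 × 18 = 2430.00, centroid at (87.50, 9.00).
top flange: A = 135 × 18 = 2430.00, centroid at (87.50, 131.00).
ΣA = 7660.00 mm²
ΣAX̄ = (2800.00)(10.00) + (2430.00)(87.50) + (2430.00)(87.50) = 453250.00 mm³
ΣAȲ = (2800.00)(70.00) + (2430.00)(9.00) + (2430.00)(131.00) = 536200.00 mm³
X̄ = 453250.00 / 7660.00 = 59.17 mm
Ȳ = 536200.00 / 7660.00 = 70.00 mm

X̄ = 59.17 mm, Ȳ = 70.00 mm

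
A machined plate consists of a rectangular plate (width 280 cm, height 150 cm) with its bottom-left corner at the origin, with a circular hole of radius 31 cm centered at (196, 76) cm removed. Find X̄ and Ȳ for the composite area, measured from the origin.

X̄ = 135.66 cm, Ȳ = 74.92 cm

plate: A = 280 × 150 = 42000.00, centroid at (140.00, 75.00).
hole: A = −π·31² = -3019.07, centroid at (196.00, 76.00).
ΣA = 38980.93 cm²
ΣAX̄ = (42000.00)(140.00) + (-3019.07)(196.00) = 5288262.17 cm³
ΣAȲ = (42000.00)(75.00) + (-3019.07)(76.00) = 2920550.64 cm³
X̄ = 5288262.17 / 38980.93 = 135.66 cm
Ȳ = 2920550.64 / 38980.93 = 74.92 cm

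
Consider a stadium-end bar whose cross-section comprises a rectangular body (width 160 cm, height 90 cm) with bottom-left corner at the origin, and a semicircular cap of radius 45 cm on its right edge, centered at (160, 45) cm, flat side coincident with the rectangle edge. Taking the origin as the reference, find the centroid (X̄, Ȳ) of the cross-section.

X̄ = 97.93 cm, Ȳ = 45.00 cm

rectangular body: A = 160 × 90 = 14400.00, centroid at (80.00, 45.00).
semicircular end: A = ½π·45² = 3180.86, centroid at (179.10, 45.00).
ΣA = 17580.86 cm²
ΣAX̄ = (14400.00)(80.00) + (3180.86)(179.10) = 1721688.01 cm³
ΣAȲ = (14400.00)(45.00) + (3180.86)(45.00) = 791138.82 cm³
X̄ = 1721688.01 / 17580.86 = 97.93 cm
Ȳ = 791138.82 / 17580.86 = 45.00 cm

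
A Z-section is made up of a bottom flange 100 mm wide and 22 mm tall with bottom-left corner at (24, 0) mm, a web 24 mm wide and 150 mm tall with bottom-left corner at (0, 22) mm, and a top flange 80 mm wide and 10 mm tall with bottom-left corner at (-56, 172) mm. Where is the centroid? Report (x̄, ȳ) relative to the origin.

x̄ = 29.27 mm, ȳ = 78.03 mm

bottom flange: A = 100 × 22 = 2200.00, centroid at (74.00, 11.00).
web: A = 24 × 150 = 3600.00, centroid at (12.00, 97.00).
top flange: A = 80 × 10 = 800.00, centroid at (-16.00, 177.00).
ΣA = 6600.00 mm², ΣAx̄ = 193200.00 mm³, ΣAȳ = 515000.00 mm³.
x̄ = 193200.00/6600.00 = 29.27 mm; ȳ = 515000.00/6600.00 = 78.03 mm.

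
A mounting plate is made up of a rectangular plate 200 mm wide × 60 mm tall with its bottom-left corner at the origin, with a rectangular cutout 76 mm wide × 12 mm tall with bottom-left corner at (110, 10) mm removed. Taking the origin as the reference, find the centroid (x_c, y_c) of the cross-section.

plate: A = 200 × 60 = 12000.00, centroid at (100.00, 30.00).
hole: A = −(76 × 12) = -912.00, centroid at (148.00, 16.00).
ΣA = 11088.00 mm²
ΣAx_c = (12000.00)(100.00) + (-912.00)(148.00) = 1065024.00 mm³
ΣAy_c = (12000.00)(30.00) + (-912.00)(16.00) = 345408.00 mm³
x_c = 1065024.00 / 11088.00 = 96.05 mm
y_c = 345408.00 / 11088.00 = 31.15 mm

x_c = 96.05 mm, y_c = 31.15 mm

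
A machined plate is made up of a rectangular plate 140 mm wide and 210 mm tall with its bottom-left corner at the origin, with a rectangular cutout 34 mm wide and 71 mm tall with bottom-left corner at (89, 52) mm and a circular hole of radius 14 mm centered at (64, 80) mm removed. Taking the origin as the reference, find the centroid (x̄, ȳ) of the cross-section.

Part | A | x̄ᵢ | ȳᵢ | A·x̄ᵢ | A·ȳᵢ
plate | 29400.00 | 70.00 | 105.00 | 2058000.00 | 3087000.00
hole 1 | -2414.00 | 106.00 | 87.50 | -255884.00 | -211225.00
hole 2 | -615.75 | 64.00 | 80.00 | -39408.14 | -49260.17
Σ | 26370.25 |  |  | 1762707.86 | 2826514.83
x̄ = 1762707.86 / 26370.25 = 66.84 mm
ȳ = 2826514.83 / 26370.25 = 107.19 mm

x̄ = 66.84 mm, ȳ = 107.19 mm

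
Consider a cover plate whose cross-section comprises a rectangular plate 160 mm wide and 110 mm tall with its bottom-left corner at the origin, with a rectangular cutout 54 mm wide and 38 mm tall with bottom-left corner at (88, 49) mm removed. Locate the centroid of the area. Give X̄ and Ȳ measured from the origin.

X̄ = 75.38 mm, Ȳ = 53.28 mm

plate: A = 160 × 110 = 17600.00, centroid at (80.00, 55.00).
hole: A = −(54 × 38) = -2052.00, centroid at (115.00, 68.00).
ΣA = 15548.00 mm², ΣAX̄ = 1172020.00 mm³, ΣAȲ = 828464.00 mm³.
X̄ = 1172020.00/15548.00 = 75.38 mm; Ȳ = 828464.00/15548.00 = 53.28 mm.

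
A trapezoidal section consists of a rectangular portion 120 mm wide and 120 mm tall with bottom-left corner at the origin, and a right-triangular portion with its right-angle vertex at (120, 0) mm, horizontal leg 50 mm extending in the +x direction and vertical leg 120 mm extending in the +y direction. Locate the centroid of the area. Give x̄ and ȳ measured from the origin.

rectangular portion: A = 120 × 120 = 14400.00, centroid at (60.00, 60.00).
triangular portion: A = ½·50·120 = 3000.00, centroid at (136.67, 40.00).
ΣA = 17400.00 mm²
ΣAx̄ = (14400.00)(60.00) + (3000.00)(136.67) = 1274000.00 mm³
ΣAȳ = (14400.00)(60.00) + (3000.00)(40.00) = 984000.00 mm³
x̄ = 1274000.00 / 17400.00 = 73.22 mm
ȳ = 984000.00 / 17400.00 = 56.55 mm

x̄ = 73.22 mm, ȳ = 56.55 mm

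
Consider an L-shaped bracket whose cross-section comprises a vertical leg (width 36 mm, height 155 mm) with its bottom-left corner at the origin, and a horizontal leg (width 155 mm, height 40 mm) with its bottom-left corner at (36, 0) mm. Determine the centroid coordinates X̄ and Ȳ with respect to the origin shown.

X̄ = 68.26 mm, Ȳ = 47.24 mm

vertical leg: A = 36 × 155 = 5580.00, centroid at (18.00, 77.50).
horizontal leg: A = 155 × 40 = 6200.00, centroid at (113.50, 20.00).
ΣA = 11780.00 mm²
ΣAX̄ = (5580.00)(18.00) + (6200.00)(113.50) = 804140.00 mm³
ΣAȲ = (5580.00)(77.50) + (6200.00)(20.00) = 556450.00 mm³
X̄ = 804140.00 / 11780.00 = 68.26 mm
Ȳ = 556450.00 / 11780.00 = 47.24 mm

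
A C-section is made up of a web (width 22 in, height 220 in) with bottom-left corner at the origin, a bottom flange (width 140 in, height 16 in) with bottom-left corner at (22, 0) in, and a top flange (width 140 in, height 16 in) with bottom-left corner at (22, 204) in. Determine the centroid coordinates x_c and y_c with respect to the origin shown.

Part | A | x̄ᵢ | ȳᵢ | A·x̄ᵢ | A·ȳᵢ
web | 4840.00 | 11.00 | 110.00 | 53240.00 | 532400.00
bottom flange | 2240.00 | 92.00 | 8.00 | 206080.00 | 17920.00
top flange | 2240.00 | 92.00 | 212.00 | 206080.00 | 474880.00
Σ | 9320.00 |  |  | 465400.00 | 1025200.00
x_c = 465400.00 / 9320.00 = 49.94 in
y_c = 1025200.00 / 9320.00 = 110.00 in

x_c = 49.94 in, y_c = 110.00 in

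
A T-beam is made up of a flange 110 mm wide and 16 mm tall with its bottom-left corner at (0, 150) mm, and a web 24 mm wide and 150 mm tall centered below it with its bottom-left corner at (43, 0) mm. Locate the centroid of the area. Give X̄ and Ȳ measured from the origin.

web: A = 24 × 150 = 3600.00, centroid at (55.00, 75.00).
flange: A = 110 × 16 = 1760.00, centroid at (55.00, 158.00).
ΣA = 5360.00 mm²
ΣAX̄ = (3600.00)(55.00) + (1760.00)(55.00) = 294800.00 mm³
ΣAȲ = (3600.00)(75.00) + (1760.00)(158.00) = 548080.00 mm³
X̄ = 294800.00 / 5360.00 = 55.00 mm
Ȳ = 548080.00 / 5360.00 = 102.25 mm

X̄ = 55.00 mm, Ȳ = 102.25 mm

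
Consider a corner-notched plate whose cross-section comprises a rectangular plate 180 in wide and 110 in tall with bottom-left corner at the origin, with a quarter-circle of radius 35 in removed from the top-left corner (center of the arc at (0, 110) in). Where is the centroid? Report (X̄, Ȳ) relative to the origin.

X̄ = 93.84 in, Ȳ = 52.95 in

Part | A | x̄ᵢ | ȳᵢ | A·x̄ᵢ | A·ȳᵢ
plate | 19800.00 | 90.00 | 55.00 | 1782000.00 | 1089000.00
removed quarter-circle | -962.11 | 14.85 | 95.15 | -14291.67 | -91540.74
Σ | 18837.89 |  |  | 1767708.33 | 997459.26
X̄ = 1767708.33 / 18837.89 = 93.84 in
Ȳ = 997459.26 / 18837.89 = 52.95 in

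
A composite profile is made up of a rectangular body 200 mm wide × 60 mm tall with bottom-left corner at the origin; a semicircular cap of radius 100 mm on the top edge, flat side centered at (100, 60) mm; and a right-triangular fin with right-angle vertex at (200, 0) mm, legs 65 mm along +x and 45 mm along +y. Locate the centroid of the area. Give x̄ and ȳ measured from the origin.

rectangular body: A = 200 × 60 = 12000.00, centroid at (100.00, 30.00).
semicircular top: A = ½π·100² = 15707.96, centroid at (100.00, 102.44).
triangular fin: A = ½·65·45 = 1462.50, centroid at (221.67, 15.00).
ΣA = 29170.46 mm²
ΣAx̄ = (12000.00)(100.00) + (15707.96)(100.00) + (1462.50)(221.67) = 3094983.83 mm³
ΣAȳ = (12000.00)(30.00) + (15707.96)(102.44) + (1462.50)(15.00) = 1991081.96 mm³
x̄ = 3094983.83 / 29170.46 = 106.10 mm
ȳ = 1991081.96 / 29170.46 = 68.26 mm

x̄ = 106.10 mm, ȳ = 68.26 mm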